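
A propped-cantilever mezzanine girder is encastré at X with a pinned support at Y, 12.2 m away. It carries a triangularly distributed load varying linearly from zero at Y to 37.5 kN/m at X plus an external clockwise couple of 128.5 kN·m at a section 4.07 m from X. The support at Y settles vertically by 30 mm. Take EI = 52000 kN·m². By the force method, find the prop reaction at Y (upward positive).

R_Y = 51.96 kN

Remove the prop at Y; the released (primary) structure is a cantilever built in at X.
Free-end deflection of the primary structure under the applied loading (downward +):
  triangular load, peak 37.5 at the fixed end: w₀L⁴/(30EI) = 27692/EI
  clockwise couple 128.5 at a = 4.07: M₀a(2L − a)/(2EI) = 5316/EI
  δ_0 = 33008/EI
Flexibility coefficient — unit upward force at Y: δ_{YY} = L³/(3EI) = 605.3/EI.
With EI = 52000 kN·m²: δ_0 = 0.63477 m and δ_{YY} = 0.01164 m/kN.
Compatibility — the beam at Y must follow the support down by 0.03 m: δ_0 − R_Y·δ_{YY} = 0.03, so R_Y = (0.63477 − 0.03)/0.01164 = 51.96 kN.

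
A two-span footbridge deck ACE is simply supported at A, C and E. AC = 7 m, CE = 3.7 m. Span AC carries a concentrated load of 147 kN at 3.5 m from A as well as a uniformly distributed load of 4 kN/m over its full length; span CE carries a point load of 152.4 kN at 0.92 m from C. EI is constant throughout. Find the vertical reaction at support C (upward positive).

R_C = 274 kN

Take M_C as the redundant. Released structure: two simple spans AC and CE with a hinge at C.
Rotations at C on the released spans (each span's end-slope, ×1/EI):
  span AC: point load 147 at a = 3.5: Pab(L + a)/(6LEI) = 450.2/EI
  span AC: UDL 4: wL³/(24EI) = 57.17/EI
  span CE: point load 152.4 at a = 0.92: Pab(L + b)/(6LEI) = 113.8/EI
  relative rotation θ_0 = (507.4 + 113.8)/EI = 621.1/EI
A unit hogging moment at C produces rotation L₁/(3EI) + L₂/(3EI) = 3.567/EI.
Slope continuity at C: θ_0 = M_C·3.567/EI, so M_C = 621.1/3.567 = 174.1 kN·m (hogging).
Span AC, ΣM about A with M_C applied at C: R_C^{AC}·7 = 612.5 + 174.1, so R_C^{AC} = 112.4 kN and R_A = 175 − 112.4 = 62.62 kN.
Span CE, ΣM about E: R_C^{CE}·3.7 = 423.7 + 174.1, so R_C^{CE} = 161.6 kN and R_E = 152.4 − 161.6 = -9.173 kN.
R_C = 112.4 + 161.6 = 274 kN.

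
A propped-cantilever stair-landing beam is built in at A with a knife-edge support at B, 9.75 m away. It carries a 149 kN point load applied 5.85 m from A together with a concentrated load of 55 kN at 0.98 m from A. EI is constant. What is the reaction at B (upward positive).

Take the reaction at B as the redundant and release it; the primary structure is a cantilever fixed at A.
Primary-structure tip deflection at B by superposition:
  point load 149 at a = 5.85: Pa²(3L − a)/(6EI) = 19887/EI
  point load 55 at a = 0.98: Pa²(3L − a)/(6EI) = 248.9/EI
  δ_0 = 20136/EI
Flexibility coefficient — unit upward force at B: δ_{BB} = L³/(3EI) = 309/EI.
The prop prevents deflection at B: R_B = δ_0/δ_{BB} = 20136/309 = 65.17 kN.

R_B = 65.17 kN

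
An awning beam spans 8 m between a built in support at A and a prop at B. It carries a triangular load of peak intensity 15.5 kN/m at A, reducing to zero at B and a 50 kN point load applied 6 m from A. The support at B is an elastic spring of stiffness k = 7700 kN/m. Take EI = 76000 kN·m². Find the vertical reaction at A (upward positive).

Choose R_B as the redundant. The primary structure is the cantilever fixed at A.
Downward deflection at the released point B due to the loads:
  triangular load, peak 15.5 at the fixed end: w₀L⁴/(30EI) = 2116/EI
  point load 50 at a = 6: Pa²(3L − a)/(6EI) = 5400/EI
  δ_0 = 7516/EI
Tip deflection under a unit load at B: L³/(3EI) = 170.7/EI.
With EI = 76000 kN·m²: δ_0 = 0.098898 m and δ_{BB} = 0.002246 m/kN.
Compatibility — the spring shortens by R_B/k under the reaction it provides: δ_0 − R_B·δ_{BB} = R_B/k. With 1/k = 0.00013 m/kN, R_B = δ_0 / (δ_{BB} + 1/k) = 0.098898 / (0.002246 + 0.00013) = 41.63 kN.
Vertical equilibrium: R_A = ΣP − R_B = 112 − 41.63 = 70.37 kN.

R_A = 70.37 kN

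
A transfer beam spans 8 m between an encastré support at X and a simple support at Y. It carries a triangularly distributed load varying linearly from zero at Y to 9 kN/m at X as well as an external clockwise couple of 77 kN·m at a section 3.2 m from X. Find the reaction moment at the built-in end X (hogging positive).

Take the reaction at Y as the redundant and release it; the primary structure is a cantilever fixed at X.
Primary-structure tip deflection at Y by superposition:
  triangular load, peak 9 at the fixed end: w₀L⁴/(30EI) = 1229/EI
  clockwise couple 77 at a = 3.2: M₀a(2L − a)/(2EI) = 1577/EI
  δ_0 = 2806/EI
Tip deflection under a unit load at Y: L³/(3EI) = 170.7/EI.
Compatibility at Y: δ_0 − R_Y·δ_{YY} = 0, so R_Y = 2806/170.7 = 16.44 kN.
Moment equilibrium about X: M_X = Σ(load moments about X) − R_Y·L = 173 − 16.44×8 = 41.48 kN·m.

M_X = 41.48 kN·m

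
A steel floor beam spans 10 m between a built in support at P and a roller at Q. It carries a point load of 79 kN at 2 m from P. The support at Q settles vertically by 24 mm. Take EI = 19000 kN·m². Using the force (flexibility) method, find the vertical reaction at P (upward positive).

Remove the prop at Q; the released (primary) structure is a cantilever built in at P.
Free-end deflection of the primary structure under the applied loading (downward +):
  point load 79 at a = 2: Pa²(3L − a)/(6EI) = 1475/EI
Flexibility coefficient — unit upward force at Q: δ_{QQ} = L³/(3EI) = 333.3/EI.
With EI = 19000 kN·m²: δ_0 = 0.077614 m and δ_{QQ} = 0.017544 m/kN.
Compatibility — the beam at Q must follow the support down by 0.024 m: δ_0 − R_Q·δ_{QQ} = 0.024, so R_Q = (0.077614 − 0.024)/0.017544 = 3.056 kN.
Vertical equilibrium: R_P = ΣP − R_Q = 79 − 3.056 = 75.94 kN.

R_P = 75.94 kN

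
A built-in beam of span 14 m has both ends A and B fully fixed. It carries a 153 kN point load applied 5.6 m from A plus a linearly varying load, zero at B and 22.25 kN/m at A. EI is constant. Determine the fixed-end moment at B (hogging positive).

Release both end moments; the primary structure is a simply-supported span AB with redundants M_A and M_B.
End rotations of the released simple span under the applied load (×1/EI):
  at A: point load 153 at a = 5.6: Pab(L + b)/(6LEI) = 1919/EI
  at B: point load 153 at a = 5.6: Pab(L + a)/(6LEI) = 1679/EI
  at A: triangular load, peak 22.25: w₀L³/(45EI) = 1357/EI
  at B: triangular load, peak 22.25: 7w₀L³/(360EI) = 1187/EI
  θ_A0 = 3276/EI,  θ_B0 = 2866/EI
Flexibility coefficients: a unit moment at one end gives L/(3EI) there and L/(6EI) at the far end, so f₁₁ = f₂₂ = 4.667/EI and f₁₂ = f₂₁ = 2.333/EI.
Compatibility — zero rotation at each built-in end:
  4.667 M_A + 2.333 M_B = 3276
  2.333 M_A + 4.667 M_B = 2866
Solving the pair gives M_A = 526.5 kN·m and M_B = 351 kN·m (hogging).

M_B = 351 kN·m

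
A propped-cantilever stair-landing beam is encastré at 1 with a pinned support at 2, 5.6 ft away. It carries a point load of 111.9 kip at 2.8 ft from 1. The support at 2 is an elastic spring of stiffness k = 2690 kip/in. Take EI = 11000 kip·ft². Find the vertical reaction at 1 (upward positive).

Release the roller at 2. Primary structure: cantilever fixed at 1.
Downward deflection at the released point 2 due to the loads:
  point load 111.9 at a = 2.8: Pa²(3L − a)/(6EI) = 2047/EI
Tip deflection under a unit load at 2: L³/(3EI) = 58.54/EI.
With EI = 11000 kip·ft²: δ_0 = 0.18609 ft and δ_{22} = 0.005322 ft/kip.
Compatibility — the spring shortens by R_2/k under the reaction it provides: δ_0 − R_2·δ_{22} = R_2/k. With 1/k = 1/(2690×12) ft/kip = 0.000031 ft/kip, R_2 = δ_0 / (δ_{22} + 1/k) = 0.18609 / (0.005322 + 0.000031) = 34.77 kip.
Vertical equilibrium: R_1 = ΣP − R_2 = 111.9 − 34.77 = 77.13 kip.

R_1 = 77.13 kip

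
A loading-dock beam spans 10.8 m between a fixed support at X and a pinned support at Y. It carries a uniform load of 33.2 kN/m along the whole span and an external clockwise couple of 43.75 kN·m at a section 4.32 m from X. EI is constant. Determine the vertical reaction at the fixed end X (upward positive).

Release the roller at Y. Primary structure: cantilever fixed at X.
Deflection at Y on the released cantilever, summing each load's contribution:
  UDL 33.2: wL⁴/(8EI) = 56460/EI
  clockwise couple 43.75 at a = 4.32: M₀a(2L − a)/(2EI) = 1633/EI
  δ_0 = 58093/EI
Tip deflection under a unit load at Y: L³/(3EI) = 419.9/EI.
Compatibility at Y: δ_0 − R_Y·δ_{YY} = 0, so R_Y = 58093/419.9 = 138.3 kN.
Vertical equilibrium: R_X = ΣP − R_Y = 358.6 − 138.3 = 220.2 kN.

R_X = 220.2 kN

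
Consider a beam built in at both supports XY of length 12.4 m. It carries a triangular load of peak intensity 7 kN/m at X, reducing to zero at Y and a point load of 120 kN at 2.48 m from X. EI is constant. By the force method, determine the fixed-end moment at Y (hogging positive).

Release both end moments; the primary structure is a simply-supported span XY with redundants M_X and M_Y.
Simple-span end rotations at X and Y under the given loads:
  at X: triangular load, peak 7: w₀L³/(45EI) = 296.6/EI
  at Y: triangular load, peak 7: 7w₀L³/(360EI) = 259.5/EI
  at X: point load 120 at a = 2.48: Pab(L + b)/(6LEI) = 885.7/EI
  at Y: point load 120 at a = 2.48: Pab(L + a)/(6LEI) = 590.4/EI
  θ_X0 = 1182/EI,  θ_Y0 = 850/EI
Flexibility coefficients: a unit moment at one end gives L/(3EI) there and L/(6EI) at the far end, so f₁₁ = f₂₂ = 4.133/EI and f₁₂ = f₂₁ = 2.067/EI.
Compatibility — zero rotation at each built-in end:
  4.133 M_X + 2.067 M_Y = 1182
  2.067 M_X + 4.133 M_Y = 850
Solving the pair gives M_X = 244.3 kN·m and M_Y = 83.49 kN·m (hogging).

M_Y = 83.49 kN·m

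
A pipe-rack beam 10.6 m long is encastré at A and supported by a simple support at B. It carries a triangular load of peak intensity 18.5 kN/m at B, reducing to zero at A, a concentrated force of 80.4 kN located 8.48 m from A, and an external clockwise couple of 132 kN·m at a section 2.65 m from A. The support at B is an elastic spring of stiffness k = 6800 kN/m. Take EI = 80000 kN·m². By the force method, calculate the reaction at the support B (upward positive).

Take the reaction at B as the redundant and release it; the primary structure is a cantilever fixed at A.
Free-end deflection of the primary structure under the applied loading (downward +):
  triangular load, peak 18.5 at the free end: 11w₀L⁴/(120EI) = 21410/EI
  point load 80.4 at a = 8.48: Pa²(3L − a)/(6EI) = 22471/EI
  clockwise couple 132 at a = 2.65: M₀a(2L − a)/(2EI) = 3244/EI
  δ_0 = 47125/EI
Tip deflection under a unit load at B: L³/(3EI) = 397/EI.
With EI = 80000 kN·m²: δ_0 = 0.58906 m and δ_{BB} = 0.004963 m/kN.
Compatibility — the spring shortens by R_B/k under the reaction it provides: δ_0 − R_B·δ_{BB} = R_B/k. With 1/k = 0.000147 m/kN, R_B = δ_0 / (δ_{BB} + 1/k) = 0.58906 / (0.004963 + 0.000147) = 115.3 kN.

R_B = 115.3 kN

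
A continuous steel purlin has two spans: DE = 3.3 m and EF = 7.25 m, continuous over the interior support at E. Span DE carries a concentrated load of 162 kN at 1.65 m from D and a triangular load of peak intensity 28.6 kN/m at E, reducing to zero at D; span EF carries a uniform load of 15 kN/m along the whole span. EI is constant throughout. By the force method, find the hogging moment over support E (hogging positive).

Release continuity at E by inserting a hinge; the redundant is the internal moment M_E. The primary structure is two simply-supported spans DE and EF.
Rotations at E on the released spans (each span's end-slope, ×1/EI):
  span DE: point load 162 at a = 1.65: Pab(L + a)/(6LEI) = 110.3/EI
  span DE: triangular load, peak 28.6: w₀L³/(45EI) = 22.84/EI
  span EF: UDL 15: wL³/(24EI) = 238.2/EI
  relative rotation θ_0 = (133.1 + 238.2)/EI = 371.3/EI
A unit hogging moment at E produces rotation L₁/(3EI) + L₂/(3EI) = 3.517/EI.
Compatibility: M_E·(L₁+L₂)/(3EI) = θ_0, giving M_E = 105.6 kN·m (hogging).

M_E = 105.6 kN·m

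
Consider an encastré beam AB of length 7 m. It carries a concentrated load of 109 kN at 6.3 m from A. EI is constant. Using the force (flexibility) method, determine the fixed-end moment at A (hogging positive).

Release both end moments; the primary structure is a simply-supported span AB with redundants M_A and M_B.
End rotations of the released simple span under the applied load (×1/EI):
  at A: point load 109 at a = 6.3: Pab(L + b)/(6LEI) = 88.13/EI
  at B: point load 109 at a = 6.3: Pab(L + a)/(6LEI) = 152.2/EI
  θ_A0 = 88.13/EI,  θ_B0 = 152.2/EI
Flexibility coefficients: a unit moment at one end gives L/(3EI) there and L/(6EI) at the far end, so f₁₁ = f₂₂ = 2.333/EI and f₁₂ = f₂₁ = 1.167/EI.
Compatibility — zero rotation at each built-in end:
  2.333 M_A + 1.167 M_B = 88.13
  1.167 M_A + 2.333 M_B = 152.2
Solving the pair gives M_A = 6.867 kN·m and M_B = 61.8 kN·m (hogging).

M_A = 6.867 kN·m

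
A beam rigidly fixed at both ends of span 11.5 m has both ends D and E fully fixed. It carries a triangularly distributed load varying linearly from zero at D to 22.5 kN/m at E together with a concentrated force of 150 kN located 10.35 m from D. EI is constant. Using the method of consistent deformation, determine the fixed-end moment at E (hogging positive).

M_E = 288.5 kN·m

Release both end moments; the primary structure is a simply-supported span DE with redundants M_D and M_E.
End rotations of the released simple span under the applied load (×1/EI):
  at D: triangular load, peak 22.5: 7w₀L³/(360EI) = 665.4/EI
  at E: triangular load, peak 22.5: w₀L³/(45EI) = 760.4/EI
  at D: point load 150 at a = 10.35: Pab(L + b)/(6LEI) = 327.3/EI
  at E: point load 150 at a = 10.35: Pab(L + a)/(6LEI) = 565.4/EI
  θ_D0 = 992.7/EI,  θ_E0 = 1326/EI
Flexibility coefficients: a unit moment at one end gives L/(3EI) there and L/(6EI) at the far end, so f₁₁ = f₂₂ = 3.833/EI and f₁₂ = f₂₁ = 1.917/EI.
Compatibility — zero rotation at each built-in end:
  3.833 M_D + 1.917 M_E = 992.7
  1.917 M_D + 3.833 M_E = 1326
Solving the pair gives M_D = 114.7 kN·m and M_E = 288.5 kN·m (hogging).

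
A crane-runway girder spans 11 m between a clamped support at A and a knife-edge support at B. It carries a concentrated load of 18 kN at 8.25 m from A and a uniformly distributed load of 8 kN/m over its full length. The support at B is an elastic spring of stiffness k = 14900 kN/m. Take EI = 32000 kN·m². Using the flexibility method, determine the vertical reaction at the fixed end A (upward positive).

R_A = 61.82 kN

Choose R_B as the redundant. The primary structure is the cantilever fixed at A.
Free-end deflection of the primary structure under the applied loading (downward +):
  point load 18 at a = 8.25: Pa²(3L − a)/(6EI) = 5054/EI
  UDL 8: wL⁴/(8EI) = 14641/EI
  δ_0 = 19695/EI
Flexibility coefficient — unit upward force at B: δ_{BB} = L³/(3EI) = 443.7/EI.
With EI = 32000 kN·m²: δ_0 = 0.61546 m and δ_{BB} = 0.013865 m/kN.
Compatibility — the spring shortens by R_B/k under the reaction it provides: δ_0 − R_B·δ_{BB} = R_B/k. With 1/k = 0.000067 m/kN, R_B = δ_0 / (δ_{BB} + 1/k) = 0.61546 / (0.013865 + 0.000067) = 44.18 kN.
Vertical equilibrium: R_A = ΣP − R_B = 106 − 44.18 = 61.82 kN.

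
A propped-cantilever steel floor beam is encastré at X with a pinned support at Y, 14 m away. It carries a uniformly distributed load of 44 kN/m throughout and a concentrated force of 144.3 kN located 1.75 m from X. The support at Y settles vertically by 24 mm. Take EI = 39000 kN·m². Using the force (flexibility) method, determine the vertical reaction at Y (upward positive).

Remove the prop at Y; the released (primary) structure is a cantilever built in at X.
Primary-structure tip deflection at Y by superposition:
  UDL 44: wL⁴/(8EI) = 211288/EI
  point load 144.3 at a = 1.75: Pa²(3L − a)/(6EI) = 2965/EI
  δ_0 = 214253/EI
Tip deflection under a unit load at Y: L³/(3EI) = 914.7/EI.
With EI = 39000 kN·m²: δ_0 = 5.4937 m and δ_{YY} = 0.023453 m/kN.
Compatibility — the beam at Y must follow the support down by 0.024 m: δ_0 − R_Y·δ_{YY} = 0.024, so R_Y = (5.4937 − 0.024)/0.023453 = 233.2 kN.

R_Y = 233.2 kN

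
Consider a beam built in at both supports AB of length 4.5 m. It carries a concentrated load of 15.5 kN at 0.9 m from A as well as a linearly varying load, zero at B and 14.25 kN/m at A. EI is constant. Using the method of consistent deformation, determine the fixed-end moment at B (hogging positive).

M_B = 11.85 kN·m

Take the two fixed-end moments M_A, M_B as redundants; the released structure is the simple span AB.
On the primary (simply-supported) span, the end slopes from the loading are:
  at A: point load 15.5 at a = 0.9: Pab(L + b)/(6LEI) = 15.07/EI
  at B: point load 15.5 at a = 0.9: Pab(L + a)/(6LEI) = 10.04/EI
  at A: triangular load, peak 14.25: w₀L³/(45EI) = 28.86/EI
  at B: triangular load, peak 14.25: 7w₀L³/(360EI) = 25.25/EI
  θ_A0 = 43.92/EI,  θ_B0 = 35.29/EI
Flexibility coefficients: a unit moment at one end gives L/(3EI) there and L/(6EI) at the far end, so f₁₁ = f₂₂ = 1.5/EI and f₁₂ = f₂₁ = 0.75/EI.
Compatibility — zero rotation at each built-in end:
  1.5 M_A + 0.75 M_B = 43.92
  0.75 M_A + 1.5 M_B = 35.29
Solving the pair gives M_A = 23.36 kN·m and M_B = 11.85 kN·m (hogging).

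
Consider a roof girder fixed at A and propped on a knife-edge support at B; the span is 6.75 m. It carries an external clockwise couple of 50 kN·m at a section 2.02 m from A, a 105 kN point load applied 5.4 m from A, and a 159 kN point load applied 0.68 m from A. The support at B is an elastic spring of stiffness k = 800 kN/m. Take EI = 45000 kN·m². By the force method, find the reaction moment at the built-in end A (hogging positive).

Choose R_B as the redundant. The primary structure is the cantilever fixed at A.
Deflection at B on the released cantilever, summing each load's contribution:
  clockwise couple 50 at a = 2.02: M₀a(2L − a)/(2EI) = 579.7/EI
  point load 105 at a = 5.4: Pa²(3L − a)/(6EI) = 7578/EI
  point load 159 at a = 0.68: Pa²(3L − a)/(6EI) = 239.8/EI
  δ_0 = 8397/EI
Flexibility coefficient — unit upward force at B: δ_{BB} = L³/(3EI) = 102.5/EI.
With EI = 45000 kN·m²: δ_0 = 0.18661 m and δ_{BB} = 0.002278 m/kN.
Compatibility — the spring shortens by R_B/k under the reaction it provides: δ_0 − R_B·δ_{BB} = R_B/k. With 1/k = 0.00125 m/kN, R_B = δ_0 / (δ_{BB} + 1/k) = 0.18661 / (0.002278 + 0.00125) = 52.89 kN.
Moment equilibrium about A: M_A = Σ(load moments about A) − R_B·L = 725.1 − 52.89×6.75 = 368.1 kN·m.

M_A = 368.1 kN·m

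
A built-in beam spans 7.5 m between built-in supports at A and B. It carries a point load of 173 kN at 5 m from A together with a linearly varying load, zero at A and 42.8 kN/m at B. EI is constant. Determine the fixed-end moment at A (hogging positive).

Take the two fixed-end moments M_A, M_B as redundants; the released structure is the simple span AB.
On the primary (simply-supported) span, the end slopes from the loading are:
  at A: point load 173 at a = 5: Pab(L + b)/(6LEI) = 480.6/EI
  at B: point load 173 at a = 5: Pab(L + a)/(6LEI) = 600.7/EI
  at A: triangular load, peak 42.8: 7w₀L³/(360EI) = 351.1/EI
  at B: triangular load, peak 42.8: w₀L³/(45EI) = 401.2/EI
  θ_A0 = 831.6/EI,  θ_B0 = 1002/EI
Flexibility coefficients: a unit moment at one end gives L/(3EI) there and L/(6EI) at the far end, so f₁₁ = f₂₂ = 2.5/EI and f₁₂ = f₂₁ = 1.25/EI.
Compatibility — zero rotation at each built-in end:
  2.5 M_A + 1.25 M_B = 831.6
  1.25 M_A + 2.5 M_B = 1002
Solving the pair gives M_A = 176.4 kN·m and M_B = 312.6 kN·m (hogging).

M_A = 176.4 kN·m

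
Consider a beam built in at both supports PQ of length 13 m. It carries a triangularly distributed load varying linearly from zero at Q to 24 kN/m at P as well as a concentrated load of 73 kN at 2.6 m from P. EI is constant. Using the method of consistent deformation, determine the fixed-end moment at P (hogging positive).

Release both end moments; the primary structure is a simply-supported span PQ with redundants M_P and M_Q.
End rotations of the released simple span under the applied load (×1/EI):
  at P: triangular load, peak 24: w₀L³/(45EI) = 1172/EI
  at Q: triangular load, peak 24: 7w₀L³/(360EI) = 1025/EI
  at P: point load 73 at a = 2.6: Pab(L + b)/(6LEI) = 592.2/EI
  at Q: point load 73 at a = 2.6: Pab(L + a)/(6LEI) = 394.8/EI
  θ_P0 = 1764/EI,  θ_Q0 = 1420/EI
Flexibility coefficients: a unit moment at one end gives L/(3EI) there and L/(6EI) at the far end, so f₁₁ = f₂₂ = 4.333/EI and f₁₂ = f₂₁ = 2.167/EI.
Compatibility — zero rotation at each built-in end:
  4.333 M_P + 2.167 M_Q = 1764
  2.167 M_P + 4.333 M_Q = 1420
Solving the pair gives M_P = 324.3 kN·m and M_Q = 165.6 kN·m (hogging).

M_P = 324.3 kN·m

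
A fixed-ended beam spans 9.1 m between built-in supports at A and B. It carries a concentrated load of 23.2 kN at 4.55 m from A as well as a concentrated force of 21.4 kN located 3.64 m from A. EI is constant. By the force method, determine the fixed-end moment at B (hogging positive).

M_B = 45.09 kN·m

Release both end moments; the primary structure is a simply-supported span AB with redundants M_A and M_B.
On the primary (simply-supported) span, the end slopes from the loading are:
  at A: point load 23.2 at a = 4.55: Pab(L + b)/(6LEI) = 120.1/EI
  at B: point load 23.2 at a = 4.55: Pab(L + a)/(6LEI) = 120.1/EI
  at A: point load 21.4 at a = 3.64: Pab(L + b)/(6LEI) = 113.4/EI
  at B: point load 21.4 at a = 3.64: Pab(L + a)/(6LEI) = 99.24/EI
  θ_A0 = 233.5/EI,  θ_B0 = 219.3/EI
Flexibility coefficients: a unit moment at one end gives L/(3EI) there and L/(6EI) at the far end, so f₁₁ = f₂₂ = 3.033/EI and f₁₂ = f₂₁ = 1.517/EI.
Compatibility — zero rotation at each built-in end:
  3.033 M_A + 1.517 M_B = 233.5
  1.517 M_A + 3.033 M_B = 219.3
Solving the pair gives M_A = 54.43 kN·m and M_B = 45.09 kN·m (hogging).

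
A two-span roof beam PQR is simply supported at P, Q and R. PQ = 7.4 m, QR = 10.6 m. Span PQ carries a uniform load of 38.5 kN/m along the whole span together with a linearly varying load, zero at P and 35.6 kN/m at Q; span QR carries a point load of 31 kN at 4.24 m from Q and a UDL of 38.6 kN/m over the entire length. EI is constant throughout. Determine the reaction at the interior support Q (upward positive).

R_Q = 572.4 kN

Release continuity at Q by inserting a hinge; the redundant is the internal moment M_Q. The primary structure is two simply-supported spans PQ and QR.
Discontinuity in slope at Q on the released structure — sum the simple-span end rotations:
  span PQ: UDL 38.5: wL³/(24EI) = 650/EI
  span PQ: triangular load, peak 35.6: w₀L³/(45EI) = 320.6/EI
  span QR: point load 31 at a = 4.24: Pab(L + b)/(6LEI) = 222.9/EI
  span QR: UDL 38.6: wL³/(24EI) = 1916/EI
  relative rotation θ_0 = (970.6 + 2138)/EI = 3109/EI
A unit hogging moment at Q produces rotation L₁/(3EI) + L₂/(3EI) = 6/EI.
Compatibility: M_Q·(L₁+L₂)/(3EI) = θ_0, giving M_Q = 518.2 kN·m (hogging).
Span PQ, ΣM about P with M_Q applied at Q: R_Q^{PQ}·7.4 = 1704 + 518.2, so R_Q^{PQ} = 300.3 kN and R_P = 416.6 − 300.3 = 116.3 kN.
Span QR, ΣM about R: R_Q^{QR}·10.6 = 2366 + 518.2, so R_Q^{QR} = 272.1 kN and R_R = 440.2 − 272.1 = 168.1 kN.
R_Q = 300.3 + 272.1 = 572.4 kN.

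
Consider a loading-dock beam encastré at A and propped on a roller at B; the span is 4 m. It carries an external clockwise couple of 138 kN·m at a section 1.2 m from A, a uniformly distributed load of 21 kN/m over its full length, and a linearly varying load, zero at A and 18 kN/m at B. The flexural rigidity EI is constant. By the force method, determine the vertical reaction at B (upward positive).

R_B = 77.69 kN

Remove the prop at B; the released (primary) structure is a cantilever built in at A.
Deflection at B on the released cantilever, summing each load's contribution:
  clockwise couple 138 at a = 1.2: M₀a(2L − a)/(2EI) = 563/EI
  UDL 21: wL⁴/(8EI) = 672/EI
  triangular load, peak 18 at the free end: 11w₀L⁴/(120EI) = 422.4/EI
  δ_0 = 1657/EI
Tip deflection under a unit load at B: L³/(3EI) = 21.33/EI.
The prop prevents deflection at B: R_B = δ_0/δ_{BB} = 1657/21.33 = 77.69 kN.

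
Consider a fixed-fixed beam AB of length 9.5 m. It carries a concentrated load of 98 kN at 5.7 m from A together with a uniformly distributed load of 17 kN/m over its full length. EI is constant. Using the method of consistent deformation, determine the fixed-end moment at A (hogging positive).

M_A = 217.2 kN·m

Release both end moments; the primary structure is a simply-supported span AB with redundants M_A and M_B.
On the primary (simply-supported) span, the end slopes from the loading are:
  at A: point load 98 at a = 5.7: Pab(L + b)/(6LEI) = 495.3/EI
  at B: point load 98 at a = 5.7: Pab(L + a)/(6LEI) = 566/EI
  at A: UDL 17: wL³/(24EI) = 607.3/EI
  at B: UDL 17: wL³/(24EI) = 607.3/EI
  θ_A0 = 1103/EI,  θ_B0 = 1173/EI
Flexibility coefficients: a unit moment at one end gives L/(3EI) there and L/(6EI) at the far end, so f₁₁ = f₂₂ = 3.167/EI and f₁₂ = f₂₁ = 1.583/EI.
Compatibility — zero rotation at each built-in end:
  3.167 M_A + 1.583 M_B = 1103
  1.583 M_A + 3.167 M_B = 1173
Solving the pair gives M_A = 217.2 kN·m and M_B = 261.9 kN·m (hogging).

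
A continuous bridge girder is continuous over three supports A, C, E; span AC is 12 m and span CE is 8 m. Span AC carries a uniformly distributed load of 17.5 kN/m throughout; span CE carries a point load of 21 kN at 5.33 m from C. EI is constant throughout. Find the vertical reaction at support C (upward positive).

R_C = 153.5 kN

Insert a hinge at C; M_C is the redundant, and each span becomes simply supported.
Discontinuity in slope at C on the released structure — sum the simple-span end rotations:
  span AC: UDL 17.5: wL³/(24EI) = 1260/EI
  span CE: point load 21 at a = 5.33: Pab(L + b)/(6LEI) = 66.43/EI
  relative rotation θ_0 = (1260 + 66.43)/EI = 1326/EI
A unit hogging moment at C produces rotation L₁/(3EI) + L₂/(3EI) = 6.667/EI.
Compatibility: M_C·(L₁+L₂)/(3EI) = θ_0, giving M_C = 199 kN·m (hogging).
Span AC, ΣM about A with M_C applied at C: R_C^{AC}·12 = 1260 + 199, so R_C^{AC} = 121.6 kN and R_A = 210 − 121.6 = 88.42 kN.
Span CE, ΣM about E: R_C^{CE}·8 = 56.07 + 199, so R_C^{CE} = 31.88 kN and R_E = 21 − 31.88 = -10.88 kN.
R_C = 121.6 + 31.88 = 153.5 kN.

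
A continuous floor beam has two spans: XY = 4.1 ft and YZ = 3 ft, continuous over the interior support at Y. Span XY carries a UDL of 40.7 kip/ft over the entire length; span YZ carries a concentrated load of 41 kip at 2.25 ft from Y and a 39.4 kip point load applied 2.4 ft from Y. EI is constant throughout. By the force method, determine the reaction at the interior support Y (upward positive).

R_Y = 136.4 kip

Take M_Y as the redundant. Released structure: two simple spans XY and YZ with a hinge at Y.
Discontinuity in slope at Y on the released structure — sum the simple-span end rotations:
  span XY: UDL 40.7: wL³/(24EI) = 116.9/EI
  span YZ: point load 41 at a = 2.25: Pab(L + b)/(6LEI) = 14.41/EI
  span YZ: point load 39.4 at a = 2.4: Pab(L + b)/(6LEI) = 11.35/EI
  relative rotation θ_0 = (116.9 + 25.76)/EI = 142.6/EI
A unit hogging moment at Y produces rotation L₁/(3EI) + L₂/(3EI) = 2.367/EI.
Slope continuity at Y: θ_0 = M_Y·2.367/EI, so M_Y = 142.6/2.367 = 60.27 kip·ft (hogging).
Span XY, ΣM about X with M_Y applied at Y: R_Y^{XY}·4.1 = 342.1 + 60.27, so R_Y^{XY} = 98.14 kip and R_X = 166.9 − 98.14 = 68.73 kip.
Span YZ, ΣM about Z: R_Y^{YZ}·3 = 54.39 + 60.27, so R_Y^{YZ} = 38.22 kip and R_Z = 80.4 − 38.22 = 42.18 kip.
R_Y = 98.14 + 38.22 = 136.4 kip.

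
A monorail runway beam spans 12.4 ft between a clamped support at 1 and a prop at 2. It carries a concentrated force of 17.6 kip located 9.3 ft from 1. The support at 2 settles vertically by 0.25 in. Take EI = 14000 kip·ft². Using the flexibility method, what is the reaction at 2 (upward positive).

R_2 = 10.68 kip

Release the roller at 2. Primary structure: cantilever fixed at 1.
Deflection at 2 on the released cantilever, summing each load's contribution:
  point load 17.6 at a = 9.3: Pa²(3L − a)/(6EI) = 7078/EI
Flexibility coefficient — unit upward force at 2: δ_{22} = L³/(3EI) = 635.5/EI.
With EI = 14000 kip·ft²: δ_0 = 0.5056 ft and δ_{22} = 0.045396 ft/kip.
Compatibility — the beam at 2 must follow the support down by 0.02083 ft: δ_0 − R_2·δ_{22} = 0.02083, so R_2 = (0.5056 − 0.02083)/0.045396 = 10.68 kip.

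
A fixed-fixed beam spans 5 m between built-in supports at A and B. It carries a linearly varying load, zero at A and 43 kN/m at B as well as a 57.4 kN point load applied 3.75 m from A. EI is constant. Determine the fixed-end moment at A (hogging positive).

Release both end moments; the primary structure is a simply-supported span AB with redundants M_A and M_B.
Simple-span end rotations at A and B under the given loads:
  at A: triangular load, peak 43: 7w₀L³/(360EI) = 104.5/EI
  at B: triangular load, peak 43: w₀L³/(45EI) = 119.4/EI
  at A: point load 57.4 at a = 3.75: Pab(L + b)/(6LEI) = 56.05/EI
  at B: point load 57.4 at a = 3.75: Pab(L + a)/(6LEI) = 78.48/EI
  θ_A0 = 160.6/EI,  θ_B0 = 197.9/EI
Flexibility coefficients: a unit moment at one end gives L/(3EI) there and L/(6EI) at the far end, so f₁₁ = f₂₂ = 1.667/EI and f₁₂ = f₂₁ = 0.8333/EI.
Compatibility — zero rotation at each built-in end:
  1.667 M_A + 0.8333 M_B = 160.6
  0.8333 M_A + 1.667 M_B = 197.9
Solving the pair gives M_A = 49.29 kN·m and M_B = 94.11 kN·m (hogging).

M_A = 49.29 kN·m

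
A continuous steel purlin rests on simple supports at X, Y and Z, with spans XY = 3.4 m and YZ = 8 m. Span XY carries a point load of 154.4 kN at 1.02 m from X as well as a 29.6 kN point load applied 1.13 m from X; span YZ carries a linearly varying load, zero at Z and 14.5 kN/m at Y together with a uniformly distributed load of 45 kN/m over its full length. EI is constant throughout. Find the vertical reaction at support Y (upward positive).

Insert a hinge at Y; M_Y is the redundant, and each span becomes simply supported.
Rotations at Y on the released spans (each span's end-slope, ×1/EI):
  span XY: point load 154.4 at a = 1.02: Pab(L + a)/(6LEI) = 81.21/EI
  span XY: point load 29.6 at a = 1.13: Pab(L + a)/(6LEI) = 16.86/EI
  span YZ: triangular load, peak 14.5: w₀L³/(45EI) = 165/EI
  span YZ: UDL 45: wL³/(24EI) = 960/EI
  relative rotation θ_0 = (98.07 + 1125)/EI = 1223/EI
A unit hogging moment at Y produces rotation L₁/(3EI) + L₂/(3EI) = 3.8/EI.
Slope continuity at Y: θ_0 = M_Y·3.8/EI, so M_Y = 1223/3.8 = 321.9 kN·m (hogging).
Span XY, ΣM about X with M_Y applied at Y: R_Y^{XY}·3.4 = 190.9 + 321.9, so R_Y^{XY} = 150.8 kN and R_X = 184 − 150.8 = 33.18 kN.
Span YZ, ΣM about Z: R_Y^{YZ}·8 = 1749 + 321.9, so R_Y^{YZ} = 258.9 kN and R_Z = 418 − 258.9 = 159.1 kN.
R_Y = 150.8 + 258.9 = 409.7 kN.

R_Y = 409.7 kN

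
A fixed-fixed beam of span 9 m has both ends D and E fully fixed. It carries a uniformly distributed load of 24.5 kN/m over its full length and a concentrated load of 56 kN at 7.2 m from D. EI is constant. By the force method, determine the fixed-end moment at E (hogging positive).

Take the two fixed-end moments M_D, M_E as redundants; the released structure is the simple span DE.
End rotations of the released simple span under the applied load (×1/EI):
  at D: UDL 24.5: wL³/(24EI) = 744.2/EI
  at E: UDL 24.5: wL³/(24EI) = 744.2/EI
  at D: point load 56 at a = 7.2: Pab(L + b)/(6LEI) = 145.2/EI
  at E: point load 56 at a = 7.2: Pab(L + a)/(6LEI) = 217.7/EI
  θ_D0 = 889.3/EI,  θ_E0 = 961.9/EI
Flexibility coefficients: a unit moment at one end gives L/(3EI) there and L/(6EI) at the far end, so f₁₁ = f₂₂ = 3/EI and f₁₂ = f₂₁ = 1.5/EI.
Compatibility — zero rotation at each built-in end:
  3 M_D + 1.5 M_E = 889.3
  1.5 M_D + 3 M_E = 961.9
Solving the pair gives M_D = 181.5 kN·m and M_E = 229.9 kN·m (hogging).

M_E = 229.9 kN·m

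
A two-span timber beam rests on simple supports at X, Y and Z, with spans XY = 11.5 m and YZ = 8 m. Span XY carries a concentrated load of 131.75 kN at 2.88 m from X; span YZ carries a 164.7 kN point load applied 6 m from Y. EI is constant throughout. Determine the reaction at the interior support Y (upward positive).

R_Y = 109.8 kN

Take M_Y as the redundant. Released structure: two simple spans XY and YZ with a hinge at Y.
End slopes at the hinge Y, treating each span as simply supported:
  span XY: point load 131.75 at a = 2.88: Pab(L + a)/(6LEI) = 681.6/EI
  span YZ: point load 164.7 at a = 6: Pab(L + b)/(6LEI) = 411.8/EI
  relative rotation θ_0 = (681.6 + 411.8)/EI = 1093/EI
A unit hogging moment at Y produces rotation L₁/(3EI) + L₂/(3EI) = 6.5/EI.
Slope continuity at Y: θ_0 = M_Y·6.5/EI, so M_Y = 1093/6.5 = 168.2 kN·m (hogging).
Span XY, ΣM about X with M_Y applied at Y: R_Y^{XY}·11.5 = 379.4 + 168.2, so R_Y^{XY} = 47.62 kN and R_X = 131.8 − 47.62 = 84.13 kN.
Span YZ, ΣM about Z: R_Y^{YZ}·8 = 329.4 + 168.2, so R_Y^{YZ} = 62.2 kN and R_Z = 164.7 − 62.2 = 102.5 kN.
R_Y = 47.62 + 62.2 = 109.8 kN.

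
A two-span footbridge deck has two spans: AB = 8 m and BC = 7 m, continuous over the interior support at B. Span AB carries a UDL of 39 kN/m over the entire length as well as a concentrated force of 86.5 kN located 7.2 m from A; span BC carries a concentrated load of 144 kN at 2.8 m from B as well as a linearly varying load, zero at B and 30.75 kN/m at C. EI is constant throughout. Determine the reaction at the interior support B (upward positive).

R_B = 444.3 kN

Take M_B as the redundant. Released structure: two simple spans AB and BC with a hinge at B.
Discontinuity in slope at B on the released structure — sum the simple-span end rotations:
  span AB: UDL 39: wL³/(24EI) = 832/EI
  span AB: point load 86.5 at a = 7.2: Pab(L + a)/(6LEI) = 157.8/EI
  span BC: point load 144 at a = 2.8: Pab(L + b)/(6LEI) = 451.6/EI
  span BC: triangular load, peak 30.75: 7w₀L³/(360EI) = 205.1/EI
  relative rotation θ_0 = (989.8 + 656.7)/EI = 1646/EI
A unit hogging moment at B produces rotation L₁/(3EI) + L₂/(3EI) = 5/EI.
Compatibility: M_B·(L₁+L₂)/(3EI) = θ_0, giving M_B = 329.3 kN·m (hogging).
Span AB, ΣM about A with M_B applied at B: R_B^{AB}·8 = 1871 + 329.3, so R_B^{AB} = 275 kN and R_A = 398.5 − 275 = 123.5 kN.
Span BC, ΣM about C: R_B^{BC}·7 = 855.9 + 329.3, so R_B^{BC} = 169.3 kN and R_C = 251.6 − 169.3 = 82.31 kN.
R_B = 275 + 169.3 = 444.3 kN.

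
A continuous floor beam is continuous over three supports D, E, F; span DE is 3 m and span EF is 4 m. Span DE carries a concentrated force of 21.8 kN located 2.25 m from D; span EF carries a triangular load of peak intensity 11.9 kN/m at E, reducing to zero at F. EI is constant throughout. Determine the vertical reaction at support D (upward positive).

R_D = 1.499 kN

Insert a hinge at E; M_E is the redundant, and each span becomes simply supported.
Rotations at E on the released spans (each span's end-slope, ×1/EI):
  span DE: point load 21.8 at a = 2.25: Pab(L + a)/(6LEI) = 10.73/EI
  span EF: triangular load, peak 11.9: w₀L³/(45EI) = 16.92/EI
  relative rotation θ_0 = (10.73 + 16.92)/EI = 27.65/EI
A unit hogging moment at E produces rotation L₁/(3EI) + L₂/(3EI) = 2.333/EI.
Slope continuity at E: θ_0 = M_E·2.333/EI, so M_E = 27.65/2.333 = 11.85 kN·m (hogging).
Span DE, ΣM about D with M_E applied at E: R_E^{DE}·3 = 49.05 + 11.85, so R_E^{DE} = 20.3 kN and R_D = 21.8 − 20.3 = 1.499 kN.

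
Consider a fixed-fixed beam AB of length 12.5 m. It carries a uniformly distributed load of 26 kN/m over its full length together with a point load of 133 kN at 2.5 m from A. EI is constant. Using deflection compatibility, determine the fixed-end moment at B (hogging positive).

Take the two fixed-end moments M_A, M_B as redundants; the released structure is the simple span AB.
End rotations of the released simple span under the applied load (×1/EI):
  at A: UDL 26: wL³/(24EI) = 2116/EI
  at B: UDL 26: wL³/(24EI) = 2116/EI
  at A: point load 133 at a = 2.5: Pab(L + b)/(6LEI) = 997.5/EI
  at B: point load 133 at a = 2.5: Pab(L + a)/(6LEI) = 665/EI
  θ_A0 = 3113/EI,  θ_B0 = 2781/EI
Flexibility coefficients: a unit moment at one end gives L/(3EI) there and L/(6EI) at the far end, so f₁₁ = f₂₂ = 4.167/EI and f₁₂ = f₂₁ = 2.083/EI.
Compatibility — zero rotation at each built-in end:
  4.167 M_A + 2.083 M_B = 3113
  2.083 M_A + 4.167 M_B = 2781
Solving the pair gives M_A = 551.3 kN·m and M_B = 391.7 kN·m (hogging).

M_B = 391.7 kN·m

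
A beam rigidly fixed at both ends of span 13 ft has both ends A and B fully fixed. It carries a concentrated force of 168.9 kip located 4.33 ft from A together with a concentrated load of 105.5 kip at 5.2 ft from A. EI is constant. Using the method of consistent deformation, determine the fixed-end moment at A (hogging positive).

M_A = 522.8 kip·ft

Release both end moments; the primary structure is a simply-supported span AB with redundants M_A and M_B.
Simple-span end rotations at A and B under the given loads:
  at A: point load 168.9 at a = 4.33: Pab(L + b)/(6LEI) = 1762/EI
  at B: point load 168.9 at a = 4.33: Pab(L + a)/(6LEI) = 1409/EI
  at A: point load 105.5 at a = 5.2: Pab(L + b)/(6LEI) = 1141/EI
  at B: point load 105.5 at a = 5.2: Pab(L + a)/(6LEI) = 998.5/EI
  θ_A0 = 2903/EI,  θ_B0 = 2407/EI
Flexibility coefficients: a unit moment at one end gives L/(3EI) there and L/(6EI) at the far end, so f₁₁ = f₂₂ = 4.333/EI and f₁₂ = f₂₁ = 2.167/EI.
Compatibility — zero rotation at each built-in end:
  4.333 M_A + 2.167 M_B = 2903
  2.167 M_A + 4.333 M_B = 2407
Solving the pair gives M_A = 522.8 kip·ft and M_B = 294.1 kip·ft (hogging).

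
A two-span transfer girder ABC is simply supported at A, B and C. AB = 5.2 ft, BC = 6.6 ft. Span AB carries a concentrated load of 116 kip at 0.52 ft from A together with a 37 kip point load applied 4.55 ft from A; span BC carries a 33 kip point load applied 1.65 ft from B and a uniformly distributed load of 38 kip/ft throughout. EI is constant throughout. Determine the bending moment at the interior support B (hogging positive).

M_B = 157.6 kip·ft

Take M_B as the redundant. Released structure: two simple spans AB and BC with a hinge at B.
End slopes at the hinge B, treating each span as simply supported:
  span AB: point load 116 at a = 0.52: Pab(L + a)/(6LEI) = 51.75/EI
  span AB: point load 37 at a = 4.55: Pab(L + a)/(6LEI) = 34.2/EI
  span BC: point load 33 at a = 1.65: Pab(L + b)/(6LEI) = 78.61/EI
  span BC: UDL 38: wL³/(24EI) = 455.2/EI
  relative rotation θ_0 = (85.95 + 533.8)/EI = 619.8/EI
A unit hogging moment at B produces rotation L₁/(3EI) + L₂/(3EI) = 3.933/EI.
Compatibility: M_B·(L₁+L₂)/(3EI) = θ_0, giving M_B = 157.6 kip·ft (hogging).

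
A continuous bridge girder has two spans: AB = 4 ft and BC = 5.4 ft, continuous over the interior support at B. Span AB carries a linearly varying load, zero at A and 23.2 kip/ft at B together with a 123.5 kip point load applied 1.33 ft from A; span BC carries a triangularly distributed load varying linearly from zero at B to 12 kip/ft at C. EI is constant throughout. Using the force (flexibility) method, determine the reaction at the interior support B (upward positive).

Insert a hinge at B; M_B is the redundant, and each span becomes simply supported.
Discontinuity in slope at B on the released structure — sum the simple-span end rotations:
  span AB: triangular load, peak 23.2: w₀L³/(45EI) = 33/EI
  span AB: point load 123.5 at a = 1.33: Pab(L + a)/(6LEI) = 97.4/EI
  span BC: triangular load, peak 12: 7w₀L³/(360EI) = 36.74/EI
  relative rotation θ_0 = (130.4 + 36.74)/EI = 167.1/EI
A unit hogging moment at B produces rotation L₁/(3EI) + L₂/(3EI) = 3.133/EI.
Slope continuity at B: θ_0 = M_B·3.133/EI, so M_B = 167.1/3.133 = 53.34 kip·ft (hogging).
Span AB, ΣM about A with M_B applied at B: R_B^{AB}·4 = 288 + 53.34, so R_B^{AB} = 85.33 kip and R_A = 169.9 − 85.33 = 84.57 kip.
Span BC, ΣM about C: R_B^{BC}·5.4 = 58.32 + 53.34, so R_B^{BC} = 20.68 kip and R_C = 32.4 − 20.68 = 11.72 kip.
R_B = 85.33 + 20.68 = 106 kip.

R_B = 106 kip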